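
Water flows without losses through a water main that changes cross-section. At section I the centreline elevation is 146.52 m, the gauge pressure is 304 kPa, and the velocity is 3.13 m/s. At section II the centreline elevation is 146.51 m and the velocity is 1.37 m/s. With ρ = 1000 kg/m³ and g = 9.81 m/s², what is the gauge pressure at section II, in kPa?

P₂ ≈ 308 kPa

Pressure head at I: ψ₁ = P₁/(ρg) = 304×1000 / (1000 × 9.81) = 30.99 m.
Velocity heads: v₁²/2g = 3.13²/19.62 = 0.499 m; v₂²/2g = 1.37²/19.62 = 0.096 m.
Total head H = z₁ + ψ₁ + v₁²/2g = 146.52 + 30.99 + 0.499 = 178.01 m.
ψ₂ = H − z₂ − v₂²/2g = 178.01 − 146.51 − 0.096 = 31.40 m.
P₂ = ρgψ₂ = 1000 × 9.81 × 31.40 ≈ 308 kPa.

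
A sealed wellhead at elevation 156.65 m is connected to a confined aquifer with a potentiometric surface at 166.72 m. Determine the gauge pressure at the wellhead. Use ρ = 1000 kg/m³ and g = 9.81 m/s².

Head above the cap: Δh = 166.72 − 156.65 = 10.07 m.
P = ρgΔh = 1000 × 9.81 × 10.07 = 98787 Pa ≈ 98.8 kPa.

P ≈ 98.8 kPa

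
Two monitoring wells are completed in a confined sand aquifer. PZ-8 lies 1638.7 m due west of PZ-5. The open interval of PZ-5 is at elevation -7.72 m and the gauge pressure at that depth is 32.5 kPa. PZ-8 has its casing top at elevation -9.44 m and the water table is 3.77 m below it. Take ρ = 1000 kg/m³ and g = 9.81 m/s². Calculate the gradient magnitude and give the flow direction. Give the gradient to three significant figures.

i ≈ 0.00537; groundwater flows toward the west

Pressure head at PZ-5: ψ = P/(ρg) = 32.5×1000 / (1000 × 9.81) = 3.31 m.
Total head at PZ-5: h = z + ψ = -7.72 + 3.31 = -4.41 m.
Total head at PZ-8: h = -9.44 − 3.77 = -13.21 m.
Head difference: h(PZ-5) − h(PZ-8) = -4.41 − (-13.21) = 8.80 m.
Hydraulic gradient: i = |Δh| / L = 8.80 / 1638.7 = 0.00537.
Flow is from higher to lower head: from PZ-5 toward PZ-8, i.e. toward the west.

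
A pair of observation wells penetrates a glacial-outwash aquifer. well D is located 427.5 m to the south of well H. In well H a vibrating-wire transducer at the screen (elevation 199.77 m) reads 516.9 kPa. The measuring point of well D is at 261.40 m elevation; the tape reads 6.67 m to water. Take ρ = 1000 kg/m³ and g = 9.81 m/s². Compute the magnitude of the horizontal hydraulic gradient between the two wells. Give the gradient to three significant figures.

Pressure head at well H: ψ = P/(ρg) = 516.9×1000 / (1000 × 9.81) = 52.69 m.
Total head at well H: h = z + ψ = 199.77 + 52.69 = 252.46 m.
Total head at well D: h = 261.40 − 6.67 = 254.73 m.
Head difference: h(well H) − h(well D) = 252.46 − 254.73 = -2.27 m.
Hydraulic gradient: i = |Δh| / L = 2.27 / 427.5 = 0.00531.

i ≈ 0.00531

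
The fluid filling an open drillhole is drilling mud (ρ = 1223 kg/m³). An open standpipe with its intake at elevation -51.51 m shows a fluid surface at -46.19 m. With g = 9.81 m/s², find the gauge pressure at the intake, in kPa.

P ≈ 63.8 kPa

Pressure head ψ = h − z = -46.19 − (-51.51) = 5.32 m.
P = ρgψ = 1223 × 9.81 × 5.32 = 63827 Pa ≈ 63.8 kPa.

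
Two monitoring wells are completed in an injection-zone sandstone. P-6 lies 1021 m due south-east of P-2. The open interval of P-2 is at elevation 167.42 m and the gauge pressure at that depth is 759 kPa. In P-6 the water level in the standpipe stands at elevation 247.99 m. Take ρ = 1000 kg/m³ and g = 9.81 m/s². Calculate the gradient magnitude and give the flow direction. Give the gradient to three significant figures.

Pressure head at P-2: ψ = P/(ρg) = 759×1000 / (1000 × 9.81) = 77.37 m.
Total head at P-2: h = z + ψ = 167.42 + 77.37 = 244.79 m.
Total head at P-6: h = 247.99 m (water level in the piezometer is the total head).
Head difference: h(P-2) − h(P-6) = 244.79 − 247.99 = -3.20 m.
Hydraulic gradient: i = |Δh| / L = 3.20 / 1021 = 0.00313.
Flow is from higher to lower head: from P-6 toward P-2, i.e. toward the north-west.

i ≈ 0.00313; groundwater flows toward the north-west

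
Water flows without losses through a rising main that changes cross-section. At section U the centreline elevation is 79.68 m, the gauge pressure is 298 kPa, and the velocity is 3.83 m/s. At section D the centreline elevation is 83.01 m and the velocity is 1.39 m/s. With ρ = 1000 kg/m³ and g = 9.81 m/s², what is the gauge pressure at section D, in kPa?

Pressure head at U: ψ₁ = P₁/(ρg) = 298×1000 / (1000 × 9.81) = 30.38 m.
Velocity heads: v₁²/2g = 3.83²/19.62 = 0.748 m; v₂²/2g = 1.39²/19.62 = 0.098 m.
Total head H = z₁ + ψ₁ + v₁²/2g = 79.68 + 30.38 + 0.748 = 110.81 m.
ψ₂ = H − z₂ − v₂²/2g = 110.81 − 83.01 − 0.098 = 27.70 m.
P₂ = ρgψ₂ = 1000 × 9.81 × 27.70 ≈ 272 kPa.

P₂ ≈ 272 kPa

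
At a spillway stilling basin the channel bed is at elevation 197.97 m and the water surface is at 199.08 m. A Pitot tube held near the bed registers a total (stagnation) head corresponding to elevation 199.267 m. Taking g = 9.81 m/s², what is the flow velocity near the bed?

v ≈ 1.92 m/s

Near the bed, under hydrostatic conditions, the piezometric head (z + ψ) equals the free-surface elevation, 199.08 m.
Velocity head = total − piezometric = 199.267 − 199.08 = 0.187 m.
v = √(2g·h_v) = √(2 × 9.81 × 0.187) = 1.92 m/s.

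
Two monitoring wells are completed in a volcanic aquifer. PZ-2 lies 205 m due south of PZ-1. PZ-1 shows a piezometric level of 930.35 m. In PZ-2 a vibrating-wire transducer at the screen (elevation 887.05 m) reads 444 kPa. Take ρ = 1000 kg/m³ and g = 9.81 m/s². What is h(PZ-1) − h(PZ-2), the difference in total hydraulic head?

Δh ≈ -1.96 m

Total head at PZ-1: h = 930.35 m (water level in the piezometer is the total head).
Pressure head at PZ-2: ψ = P/(ρg) = 444×1000 / (1000 × 9.81) = 45.26 m.
Total head at PZ-2: h = z + ψ = 887.05 + 45.26 = 932.31 m.
Head difference: h(PZ-1) − h(PZ-2) = 930.35 − 932.31 = -1.96 m.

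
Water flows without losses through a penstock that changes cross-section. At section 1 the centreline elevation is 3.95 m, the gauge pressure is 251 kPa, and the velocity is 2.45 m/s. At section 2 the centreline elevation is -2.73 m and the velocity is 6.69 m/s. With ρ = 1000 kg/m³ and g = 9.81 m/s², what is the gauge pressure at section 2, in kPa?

Pressure head at 1: ψ₁ = P₁/(ρg) = 251×1000 / (1000 × 9.81) = 25.59 m.
Velocity heads: v₁²/2g = 2.45²/19.62 = 0.306 m; v₂²/2g = 6.69²/19.62 = 2.281 m.
Total head H = z₁ + ψ₁ + v₁²/2g = 3.95 + 25.59 + 0.306 = 29.85 m.
ψ₂ = H − z₂ − v₂²/2g = 29.85 − (-2.73) − 2.281 = 30.30 m.
P₂ = ρgψ₂ = 1000 × 9.81 × 30.30 ≈ 297 kPa.

P₂ ≈ 297 kPa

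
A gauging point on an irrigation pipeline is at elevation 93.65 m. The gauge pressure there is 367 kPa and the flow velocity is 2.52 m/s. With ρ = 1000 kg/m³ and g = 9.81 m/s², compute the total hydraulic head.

h ≈ 131.38 m

Pressure head ψ = P/(ρg) = 367×1000 / (1000 × 9.81) = 37.41 m.
Velocity head = v²/(2g) = 2.52² / (2 × 9.81) = 0.324 m.
h = z + ψ + v²/(2g) = 93.65 + 37.41 + 0.324 = 131.38 m.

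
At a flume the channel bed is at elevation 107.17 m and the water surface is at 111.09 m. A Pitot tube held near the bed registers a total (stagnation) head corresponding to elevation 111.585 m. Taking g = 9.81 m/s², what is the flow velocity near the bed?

v ≈ 3.12 m/s

Near the bed, under hydrostatic conditions, the piezometric head (z + ψ) equals the free-surface elevation, 111.09 m.
Velocity head = total − piezometric = 111.585 − 111.09 = 0.495 m.
v = √(2g·h_v) = √(2 × 9.81 × 0.495) = 3.12 m/s.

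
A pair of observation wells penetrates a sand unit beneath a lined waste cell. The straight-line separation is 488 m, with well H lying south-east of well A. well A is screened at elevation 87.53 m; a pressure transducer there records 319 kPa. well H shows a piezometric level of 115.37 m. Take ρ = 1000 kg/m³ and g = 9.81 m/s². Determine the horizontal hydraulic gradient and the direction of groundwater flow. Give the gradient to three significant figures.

Pressure head at well A: ψ = P/(ρg) = 319×1000 / (1000 × 9.81) = 32.52 m.
Total head at well A: h = z + ψ = 87.53 + 32.52 = 120.05 m.
Total head at well H: h = 115.37 m (water level in the piezometer is the total head).
Head difference: h(well A) − h(well H) = 120.05 − 115.37 = 4.68 m.
Hydraulic gradient: i = |Δh| / L = 4.68 / 488 = 0.00959.
Flow is from higher to lower head: from well A toward well H, i.e. toward the south-east.

i ≈ 0.00959; groundwater flows toward the south-east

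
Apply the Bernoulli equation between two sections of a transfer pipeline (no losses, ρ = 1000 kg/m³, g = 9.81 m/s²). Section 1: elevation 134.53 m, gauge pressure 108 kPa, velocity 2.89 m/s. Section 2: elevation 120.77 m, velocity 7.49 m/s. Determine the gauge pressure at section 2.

Pressure head at 1: ψ₁ = P₁/(ρg) = 108×1000 / (1000 × 9.81) = 11.01 m.
Velocity heads: v₁²/2g = 2.89²/19.62 = 0.426 m; v₂²/2g = 7.49²/19.62 = 2.859 m.
Total head H = z₁ + ψ₁ + v₁²/2g = 134.53 + 11.01 + 0.426 = 145.97 m.
ψ₂ = H − z₂ − v₂²/2g = 145.97 − 120.77 − 2.859 = 22.34 m.
P₂ = ρgψ₂ = 1000 × 9.81 × 22.34 ≈ 219 kPa.

P₂ ≈ 219 kPa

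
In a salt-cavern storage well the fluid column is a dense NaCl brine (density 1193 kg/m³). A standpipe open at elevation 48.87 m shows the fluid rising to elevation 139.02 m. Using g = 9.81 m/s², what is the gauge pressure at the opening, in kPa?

Pressure head ψ = h − z = 139.02 − 48.87 = 90.15 m.
P = ρgψ = 1193 × 9.81 × 90.15 = 1055055 Pa ≈ 1060 kPa.

P ≈ 1060 kPa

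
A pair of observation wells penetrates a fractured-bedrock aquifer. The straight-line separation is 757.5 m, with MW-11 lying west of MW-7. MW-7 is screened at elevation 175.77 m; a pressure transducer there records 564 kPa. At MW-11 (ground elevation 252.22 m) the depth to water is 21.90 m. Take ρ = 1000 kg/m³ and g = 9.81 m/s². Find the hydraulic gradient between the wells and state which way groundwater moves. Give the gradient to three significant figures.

Pressure head at MW-7: ψ = P/(ρg) = 564×1000 / (1000 × 9.81) = 57.49 m.
Total head at MW-7: h = z + ψ = 175.77 + 57.49 = 233.26 m.
Total head at MW-11: h = 252.22 − 21.90 = 230.32 m.
Head difference: h(MW-7) − h(MW-11) = 233.26 − 230.32 = 2.94 m.
Hydraulic gradient: i = |Δh| / L = 2.94 / 757.5 = 0.00388.
Flow is from higher to lower head: from MW-7 toward MW-11, i.e. toward the west.

i ≈ 0.00388; groundwater flows toward the west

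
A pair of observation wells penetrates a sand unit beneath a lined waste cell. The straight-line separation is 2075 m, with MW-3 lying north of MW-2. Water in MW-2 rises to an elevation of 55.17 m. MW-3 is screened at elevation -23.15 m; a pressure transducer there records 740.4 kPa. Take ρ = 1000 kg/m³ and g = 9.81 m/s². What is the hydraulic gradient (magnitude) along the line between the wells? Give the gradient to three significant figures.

Total head at MW-2: h = 55.17 m (water level in the piezometer is the total head).
Pressure head at MW-3: ψ = P/(ρg) = 740.4×1000 / (1000 × 9.81) = 75.47 m.
Total head at MW-3: h = z + ψ = -23.15 + 75.47 = 52.32 m.
Head difference: h(MW-2) − h(MW-3) = 55.17 − 52.32 = 2.85 m.
Hydraulic gradient: i = |Δh| / L = 2.85 / 2075 = 0.00137.

i ≈ 0.00137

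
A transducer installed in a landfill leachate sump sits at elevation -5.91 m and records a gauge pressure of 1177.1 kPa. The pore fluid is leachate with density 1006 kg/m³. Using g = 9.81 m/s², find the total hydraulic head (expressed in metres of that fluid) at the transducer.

ψ = P/(ρg) = 1177.1×1000 / (1006 × 9.81) = 119.27 m.
h = z + ψ = -5.91 + 119.27 = 113.36 m.

h ≈ 113.36 m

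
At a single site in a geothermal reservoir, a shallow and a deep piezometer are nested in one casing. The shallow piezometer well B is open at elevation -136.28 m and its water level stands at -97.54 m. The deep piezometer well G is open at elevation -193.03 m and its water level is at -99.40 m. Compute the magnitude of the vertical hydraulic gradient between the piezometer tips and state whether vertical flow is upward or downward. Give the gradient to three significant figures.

Total head at well B: h = -97.54 m (water level in the standpipe).
Total head at well G: h = -99.40 m.
Δh = h(well B) − h(well G) = -97.54 − (-99.40) = 1.86 m.
Vertical separation Δz = -136.28 − (-193.03) = 56.75 m.
|i_v| = |Δh| / Δz = 1.86 / 56.75 = 0.0328.
Head is higher in the shallow piezometer, so vertical flow is downward (recharge condition).

|i_v| ≈ 0.0328; vertical flow is downward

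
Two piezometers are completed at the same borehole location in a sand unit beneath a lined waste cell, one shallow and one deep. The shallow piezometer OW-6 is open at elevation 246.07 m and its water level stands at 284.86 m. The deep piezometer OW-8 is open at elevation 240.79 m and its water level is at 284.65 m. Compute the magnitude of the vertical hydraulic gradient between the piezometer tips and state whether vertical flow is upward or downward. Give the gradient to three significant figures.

|i_v| ≈ 0.0398; vertical flow is downward

Total head at OW-6: h = 284.86 m (water level in the standpipe).
Total head at OW-8: h = 284.65 m.
Δh = h(OW-6) − h(OW-8) = 284.86 − 284.65 = 0.21 m.
Vertical separation Δz = 246.07 − 240.79 = 5.28 m.
|i_v| = |Δh| / Δz = 0.21 / 5.28 = 0.0398.
Head is higher in the shallow piezometer, so vertical flow is downward (recharge condition).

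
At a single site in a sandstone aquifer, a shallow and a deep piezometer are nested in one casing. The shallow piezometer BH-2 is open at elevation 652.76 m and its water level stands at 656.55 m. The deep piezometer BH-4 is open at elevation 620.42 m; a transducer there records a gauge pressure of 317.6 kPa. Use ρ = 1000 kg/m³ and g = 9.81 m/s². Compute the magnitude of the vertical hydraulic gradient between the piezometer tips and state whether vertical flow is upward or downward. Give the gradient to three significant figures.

Total head at BH-2: h = 656.55 m (water level in the standpipe).
Pressure head at BH-4: ψ = P/(ρg) = 317.6×1000 / (1000 × 9.81) = 32.38 m.
Total head at BH-4: h = z + ψ = 620.42 + 32.38 = 652.80 m.
Δh = h(BH-2) − h(BH-4) = 656.55 − 652.80 = 3.75 m.
Vertical separation Δz = 652.76 − 620.42 = 32.34 m.
|i_v| = |Δh| / Δz = 3.75 / 32.34 = 0.116.
Head is higher in the shallow piezometer, so vertical flow is downward (recharge condition).

|i_v| ≈ 0.116; vertical flow is downward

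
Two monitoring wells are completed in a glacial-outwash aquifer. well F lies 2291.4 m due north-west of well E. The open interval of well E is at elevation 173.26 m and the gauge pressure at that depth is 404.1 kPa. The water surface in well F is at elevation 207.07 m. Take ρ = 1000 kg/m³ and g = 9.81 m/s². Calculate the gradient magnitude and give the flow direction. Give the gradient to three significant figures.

Pressure head at well E: ψ = P/(ρg) = 404.1×1000 / (1000 × 9.81) = 41.19 m.
Total head at well E: h = z + ψ = 173.26 + 41.19 = 214.45 m.
Total head at well F: h = 207.07 m (water level in the piezometer is the total head).
Head difference: h(well E) − h(well F) = 214.45 − 207.07 = 7.38 m.
Hydraulic gradient: i = |Δh| / L = 7.38 / 2291.4 = 0.00322.
Flow is from higher to lower head: from well E toward well F, i.e. toward the north-west.

i ≈ 0.00322; groundwater flows toward the north-west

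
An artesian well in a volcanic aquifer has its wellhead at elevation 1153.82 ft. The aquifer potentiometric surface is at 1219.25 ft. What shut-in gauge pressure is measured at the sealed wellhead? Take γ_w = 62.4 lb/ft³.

Head above the cap: Δh = 1219.25 − 1153.82 = 65.43 ft.
P = γΔh/144 = 62.4 × 65.43 / 144 = 28.4 psi.

P ≈ 28.4 psi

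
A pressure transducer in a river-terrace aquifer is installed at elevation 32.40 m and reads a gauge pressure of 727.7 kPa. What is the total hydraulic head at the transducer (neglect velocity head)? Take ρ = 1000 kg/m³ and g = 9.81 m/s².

ψ = P/(ρg) = 727.7×1000 / (1000 × 9.81) = 74.18 m.
h = z + ψ = 32.40 + 74.18 = 106.58 m.

h ≈ 106.58 m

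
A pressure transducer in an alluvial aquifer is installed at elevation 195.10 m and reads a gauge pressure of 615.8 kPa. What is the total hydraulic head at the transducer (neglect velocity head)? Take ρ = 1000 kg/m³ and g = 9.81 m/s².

h ≈ 257.87 m

ψ = P/(ρg) = 615.8×1000 / (1000 × 9.81) = 62.77 m.
h = z + ψ = 195.10 + 62.77 = 257.87 m.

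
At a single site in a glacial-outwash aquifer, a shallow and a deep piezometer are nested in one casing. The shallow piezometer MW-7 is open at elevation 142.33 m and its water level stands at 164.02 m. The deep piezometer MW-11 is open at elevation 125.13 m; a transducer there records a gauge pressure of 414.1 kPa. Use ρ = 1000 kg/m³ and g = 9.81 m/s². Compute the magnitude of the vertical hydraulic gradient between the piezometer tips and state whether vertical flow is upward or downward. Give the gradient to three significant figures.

Total head at MW-7: h = 164.02 m (water level in the standpipe).
Pressure head at MW-11: ψ = P/(ρg) = 414.1×1000 / (1000 × 9.81) = 42.21 m.
Total head at MW-11: h = z + ψ = 125.13 + 42.21 = 167.34 m.
Δh = h(MW-7) − h(MW-11) = 164.02 − 167.34 = -3.32 m.
Vertical separation Δz = 142.33 − 125.13 = 17.20 m.
|i_v| = |Δh| / Δz = 3.32 / 17.20 = 0.193.
Head is higher in the deep piezometer, so vertical flow is upward (discharge condition).

|i_v| ≈ 0.193; vertical flow is upward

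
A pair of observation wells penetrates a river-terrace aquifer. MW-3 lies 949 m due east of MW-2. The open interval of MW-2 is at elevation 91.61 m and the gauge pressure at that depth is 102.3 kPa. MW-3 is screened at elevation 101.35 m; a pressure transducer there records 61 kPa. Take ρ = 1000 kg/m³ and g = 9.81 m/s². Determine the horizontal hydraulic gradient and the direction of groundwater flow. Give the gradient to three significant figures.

i ≈ 0.00583; groundwater flows toward the west

Pressure head at MW-2: ψ = P/(ρg) = 102.3×1000 / (1000 × 9.81) = 10.43 m.
Total head at MW-2: h = z + ψ = 91.61 + 10.43 = 102.04 m.
Pressure head at MW-3: ψ = P/(ρg) = 61×1000 / (1000 × 9.81) = 6.22 m.
Total head at MW-3: h = z + ψ = 101.35 + 6.22 = 107.57 m.
Head difference: h(MW-2) − h(MW-3) = 102.04 − 107.57 = -5.53 m.
Hydraulic gradient: i = |Δh| / L = 5.53 / 949 = 0.00583.
Flow is from higher to lower head: from MW-3 toward MW-2, i.e. toward the west.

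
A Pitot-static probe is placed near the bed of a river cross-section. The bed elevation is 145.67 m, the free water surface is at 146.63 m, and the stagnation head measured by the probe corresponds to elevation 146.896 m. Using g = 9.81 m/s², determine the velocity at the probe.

v ≈ 2.28 m/s

Near the bed, under hydrostatic conditions, the piezometric head (z + ψ) equals the free-surface elevation, 146.63 m.
Velocity head = total − piezometric = 146.896 − 146.63 = 0.266 m.
v = √(2g·h_v) = √(2 × 9.81 × 0.266) = 2.28 m/s.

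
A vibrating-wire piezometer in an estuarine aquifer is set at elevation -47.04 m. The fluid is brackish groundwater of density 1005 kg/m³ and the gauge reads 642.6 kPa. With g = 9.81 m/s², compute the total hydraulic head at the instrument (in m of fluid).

h ≈ 18.14 m

ψ = P/(ρg) = 642.6×1000 / (1005 × 9.81) = 65.18 m.
h = z + ψ = -47.04 + 65.18 = 18.14 m.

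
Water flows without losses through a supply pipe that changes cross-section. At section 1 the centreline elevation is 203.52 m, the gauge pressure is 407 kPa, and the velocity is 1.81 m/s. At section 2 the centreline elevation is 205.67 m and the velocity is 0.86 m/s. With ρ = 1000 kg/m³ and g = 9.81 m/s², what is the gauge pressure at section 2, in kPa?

Pressure head at 1: ψ₁ = P₁/(ρg) = 407×1000 / (1000 × 9.81) = 41.49 m.
Velocity heads: v₁²/2g = 1.81²/19.62 = 0.167 m; v₂²/2g = 0.86²/19.62 = 0.038 m.
Total head H = z₁ + ψ₁ + v₁²/2g = 203.52 + 41.49 + 0.167 = 245.18 m.
ψ₂ = H − z₂ − v₂²/2g = 245.18 − 205.67 − 0.038 = 39.47 m.
P₂ = ρgψ₂ = 1000 × 9.81 × 39.47 ≈ 387 kPa.

P₂ ≈ 387 kPa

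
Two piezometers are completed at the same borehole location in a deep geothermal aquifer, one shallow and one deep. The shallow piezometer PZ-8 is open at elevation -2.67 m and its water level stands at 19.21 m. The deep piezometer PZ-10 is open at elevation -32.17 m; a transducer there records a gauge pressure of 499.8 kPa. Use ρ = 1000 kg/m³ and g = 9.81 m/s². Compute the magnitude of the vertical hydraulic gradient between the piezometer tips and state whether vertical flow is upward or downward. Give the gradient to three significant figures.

|i_v| ≈ 0.0146; vertical flow is downward

Total head at PZ-8: h = 19.21 m (water level in the standpipe).
Pressure head at PZ-10: ψ = P/(ρg) = 499.8×1000 / (1000 × 9.81) = 50.95 m.
Total head at PZ-10: h = z + ψ = -32.17 + 50.95 = 18.78 m.
Δh = h(PZ-8) − h(PZ-10) = 19.21 − 18.78 = 0.43 m.
Vertical separation Δz = -2.67 − (-32.17) = 29.50 m.
|i_v| = |Δh| / Δz = 0.43 / 29.50 = 0.0146.
Head is higher in the shallow piezometer, so vertical flow is downward (recharge condition).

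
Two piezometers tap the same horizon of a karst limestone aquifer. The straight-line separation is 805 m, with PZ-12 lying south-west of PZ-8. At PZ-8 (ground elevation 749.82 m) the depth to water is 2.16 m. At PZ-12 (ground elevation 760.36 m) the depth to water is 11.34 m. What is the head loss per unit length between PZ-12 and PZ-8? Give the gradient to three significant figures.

Total head at PZ-8: h = 749.82 − 2.16 = 747.66 m.
Total head at PZ-12: h = 760.36 − 11.34 = 749.02 m.
Head difference: h(PZ-8) − h(PZ-12) = 747.66 − 749.02 = -1.36 m.
Hydraulic gradient: i = |Δh| / L = 1.36 / 805 = 0.00169.

i ≈ 0.00169 m/m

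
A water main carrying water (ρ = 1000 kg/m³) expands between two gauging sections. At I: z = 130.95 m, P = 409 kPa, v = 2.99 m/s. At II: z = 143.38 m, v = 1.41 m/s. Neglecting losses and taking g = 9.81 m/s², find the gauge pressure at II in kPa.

P₂ ≈ 291 kPa

Pressure head at I: ψ₁ = P₁/(ρg) = 409×1000 / (1000 × 9.81) = 41.69 m.
Velocity heads: v₁²/2g = 2.99²/19.62 = 0.456 m; v₂²/2g = 1.41²/19.62 = 0.101 m.
Total head H = z₁ + ψ₁ + v₁²/2g = 130.95 + 41.69 + 0.456 = 173.10 m.
ψ₂ = H − z₂ − v₂²/2g = 173.10 − 143.38 − 0.101 = 29.62 m.
P₂ = ρgψ₂ = 1000 × 9.81 × 29.62 ≈ 291 kPa.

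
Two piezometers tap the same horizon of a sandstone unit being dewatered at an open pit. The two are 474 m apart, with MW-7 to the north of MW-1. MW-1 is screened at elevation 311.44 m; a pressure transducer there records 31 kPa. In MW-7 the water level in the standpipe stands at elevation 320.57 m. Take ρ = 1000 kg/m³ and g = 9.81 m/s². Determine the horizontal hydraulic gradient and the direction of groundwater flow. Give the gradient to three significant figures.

i ≈ 0.0126; groundwater flows toward the south

Pressure head at MW-1: ψ = P/(ρg) = 31×1000 / (1000 × 9.81) = 3.16 m.
Total head at MW-1: h = z + ψ = 311.44 + 3.16 = 314.60 m.
Total head at MW-7: h = 320.57 m (water level in the piezometer is the total head).
Head difference: h(MW-1) − h(MW-7) = 314.60 − 320.57 = -5.97 m.
Hydraulic gradient: i = |Δh| / L = 5.97 / 474 = 0.0126.
Flow is from higher to lower head: from MW-7 toward MW-1, i.e. toward the south.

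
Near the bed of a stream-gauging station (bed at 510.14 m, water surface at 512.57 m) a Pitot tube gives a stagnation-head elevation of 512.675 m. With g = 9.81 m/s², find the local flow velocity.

Near the bed, under hydrostatic conditions, the piezometric head (z + ψ) equals the free-surface elevation, 512.57 m.
Velocity head = total − piezometric = 512.675 − 512.57 = 0.105 m.
v = √(2g·h_v) = √(2 × 9.81 × 0.105) = 1.44 m/s.

v ≈ 1.44 m/s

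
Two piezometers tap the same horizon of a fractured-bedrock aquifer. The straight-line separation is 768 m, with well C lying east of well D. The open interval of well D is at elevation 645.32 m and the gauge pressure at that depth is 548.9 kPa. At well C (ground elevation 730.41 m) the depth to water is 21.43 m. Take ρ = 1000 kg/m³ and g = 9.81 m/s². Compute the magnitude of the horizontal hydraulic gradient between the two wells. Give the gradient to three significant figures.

i ≈ 0.0100

Pressure head at well D: ψ = P/(ρg) = 548.9×1000 / (1000 × 9.81) = 55.95 m.
Total head at well D: h = z + ψ = 645.32 + 55.95 = 701.27 m.
Total head at well C: h = 730.41 − 21.43 = 708.98 m.
Head difference: h(well D) − h(well C) = 701.27 − 708.98 = -7.71 m.
Hydraulic gradient: i = |Δh| / L = 7.71 / 768 = 0.0100.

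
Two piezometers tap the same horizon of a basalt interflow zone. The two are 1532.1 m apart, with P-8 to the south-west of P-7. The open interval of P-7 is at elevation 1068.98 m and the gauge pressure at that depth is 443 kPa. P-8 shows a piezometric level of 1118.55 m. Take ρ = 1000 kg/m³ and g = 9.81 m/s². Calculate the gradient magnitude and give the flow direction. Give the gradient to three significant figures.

Pressure head at P-7: ψ = P/(ρg) = 443×1000 / (1000 × 9.81) = 45.16 m.
Total head at P-7: h = z + ψ = 1068.98 + 45.16 = 1114.14 m.
Total head at P-8: h = 1118.55 m (water level in the piezometer is the total head).
Head difference: h(P-7) − h(P-8) = 1114.14 − 1118.55 = -4.41 m.
Hydraulic gradient: i = |Δh| / L = 4.41 / 1532.1 = 0.00288.
Flow is from higher to lower head: from P-8 toward P-7, i.e. toward the north-east.

i ≈ 0.00288; groundwater flows toward the north-east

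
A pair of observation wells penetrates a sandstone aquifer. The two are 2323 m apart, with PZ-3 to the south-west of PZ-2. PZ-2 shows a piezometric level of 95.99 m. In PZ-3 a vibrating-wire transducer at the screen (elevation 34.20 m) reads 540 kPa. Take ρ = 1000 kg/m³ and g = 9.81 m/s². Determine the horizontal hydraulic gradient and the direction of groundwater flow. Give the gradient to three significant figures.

Total head at PZ-2: h = 95.99 m (water level in the piezometer is the total head).
Pressure head at PZ-3: ψ = P/(ρg) = 540×1000 / (1000 × 9.81) = 55.05 m.
Total head at PZ-3: h = z + ψ = 34.20 + 55.05 = 89.25 m.
Head difference: h(PZ-2) − h(PZ-3) = 95.99 − 89.25 = 6.74 m.
Hydraulic gradient: i = |Δh| / L = 6.74 / 2323 = 0.00290.
Flow is from higher to lower head: from PZ-2 toward PZ-3, i.e. toward the south-west.

i ≈ 0.00290; groundwater flows toward the south-west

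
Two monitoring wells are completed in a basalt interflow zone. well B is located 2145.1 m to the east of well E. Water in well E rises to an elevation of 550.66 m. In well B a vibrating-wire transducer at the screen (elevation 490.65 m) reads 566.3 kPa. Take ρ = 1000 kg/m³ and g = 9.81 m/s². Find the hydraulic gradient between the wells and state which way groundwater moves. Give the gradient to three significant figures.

i ≈ 0.00106; groundwater flows toward the east

Total head at well E: h = 550.66 m (water level in the piezometer is the total head).
Pressure head at well B: ψ = P/(ρg) = 566.3×1000 / (1000 × 9.81) = 57.73 m.
Total head at well B: h = z + ψ = 490.65 + 57.73 = 548.38 m.
Head difference: h(well E) − h(well B) = 550.66 − 548.38 = 2.28 m.
Hydraulic gradient: i = |Δh| / L = 2.28 / 2145.1 = 0.00106.
Flow is from higher to lower head: from well E toward well B, i.e. toward the east.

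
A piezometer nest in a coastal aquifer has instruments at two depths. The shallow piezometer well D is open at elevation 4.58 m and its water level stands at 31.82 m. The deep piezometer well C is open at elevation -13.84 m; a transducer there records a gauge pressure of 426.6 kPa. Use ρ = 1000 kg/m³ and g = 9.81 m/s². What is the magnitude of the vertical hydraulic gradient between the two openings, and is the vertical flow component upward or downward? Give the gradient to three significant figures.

Total head at well D: h = 31.82 m (water level in the standpipe).
Pressure head at well C: ψ = P/(ρg) = 426.6×1000 / (1000 × 9.81) = 43.49 m.
Total head at well C: h = z + ψ = -13.84 + 43.49 = 29.65 m.
Δh = h(well D) − h(well C) = 31.82 − 29.65 = 2.17 m.
Vertical separation Δz = 4.58 − (-13.84) = 18.42 m.
|i_v| = |Δh| / Δz = 2.17 / 18.42 = 0.118.
Head is higher in the shallow piezometer, so vertical flow is downward (recharge condition).

|i_v| ≈ 0.118; vertical flow is downward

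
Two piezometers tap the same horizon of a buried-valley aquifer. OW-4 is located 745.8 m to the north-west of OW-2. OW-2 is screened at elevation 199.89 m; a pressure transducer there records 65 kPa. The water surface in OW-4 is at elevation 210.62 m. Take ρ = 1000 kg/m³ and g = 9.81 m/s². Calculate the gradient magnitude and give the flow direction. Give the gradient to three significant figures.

i ≈ 0.00550; groundwater flows toward the south-east

Pressure head at OW-2: ψ = P/(ρg) = 65×1000 / (1000 × 9.81) = 6.63 m.
Total head at OW-2: h = z + ψ = 199.89 + 6.63 = 206.52 m.
Total head at OW-4: h = 210.62 m (water level in the piezometer is the total head).
Head difference: h(OW-2) − h(OW-4) = 206.52 − 210.62 = -4.10 m.
Hydraulic gradient: i = |Δh| / L = 4.10 / 745.8 = 0.00550.
Flow is from higher to lower head: from OW-4 toward OW-2, i.e. toward the south-east.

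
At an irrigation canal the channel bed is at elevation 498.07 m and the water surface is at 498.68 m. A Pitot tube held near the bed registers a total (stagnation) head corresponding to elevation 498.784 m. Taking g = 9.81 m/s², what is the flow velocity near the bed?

v ≈ 1.43 m/s

Near the bed, under hydrostatic conditions, the piezometric head (z + ψ) equals the free-surface elevation, 498.68 m.
Velocity head = total − piezometric = 498.784 − 498.68 = 0.104 m.
v = √(2g·h_v) = √(2 × 9.81 × 0.104) = 1.43 m/s.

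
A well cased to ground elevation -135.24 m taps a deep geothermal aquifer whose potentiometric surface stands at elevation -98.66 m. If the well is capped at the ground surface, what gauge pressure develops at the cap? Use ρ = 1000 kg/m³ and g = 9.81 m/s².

P ≈ 359 kPa

Head above the cap: Δh = -98.66 − (-135.24) = 36.58 m.
P = ρgΔh = 1000 × 9.81 × 36.58 = 358850 Pa ≈ 359 kPa.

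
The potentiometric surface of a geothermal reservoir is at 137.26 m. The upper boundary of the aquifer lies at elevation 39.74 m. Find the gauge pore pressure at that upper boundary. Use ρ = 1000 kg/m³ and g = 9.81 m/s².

Pressure head at the aquifer top: ψ = h − z = 137.26 − 39.74 = 97.52 m.
P = ρgψ = 1000 × 9.81 × 97.52 = 956671 Pa ≈ 957 kPa.

P ≈ 957 kPa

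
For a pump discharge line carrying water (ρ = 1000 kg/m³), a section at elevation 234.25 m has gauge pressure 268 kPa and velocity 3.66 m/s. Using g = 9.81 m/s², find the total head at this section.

Pressure head ψ = P/(ρg) = 268×1000 / (1000 × 9.81) = 27.32 m.
Velocity head = v²/(2g) = 3.66² / (2 × 9.81) = 0.683 m.
h = z + ψ + v²/(2g) = 234.25 + 27.32 + 0.683 = 262.25 m.

h ≈ 262.25 m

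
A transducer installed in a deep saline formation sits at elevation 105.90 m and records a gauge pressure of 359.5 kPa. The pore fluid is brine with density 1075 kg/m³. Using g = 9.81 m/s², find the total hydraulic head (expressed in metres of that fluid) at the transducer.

ψ = P/(ρg) = 359.5×1000 / (1075 × 9.81) = 34.09 m.
h = z + ψ = 105.90 + 34.09 = 139.99 m.

h ≈ 139.99 m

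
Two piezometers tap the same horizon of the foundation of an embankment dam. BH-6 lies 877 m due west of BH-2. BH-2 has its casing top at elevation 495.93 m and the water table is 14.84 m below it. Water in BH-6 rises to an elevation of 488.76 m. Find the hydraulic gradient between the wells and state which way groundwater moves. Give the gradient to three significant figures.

i ≈ 0.00875; groundwater flows toward the east

Total head at BH-2: h = 495.93 − 14.84 = 481.09 m.
Total head at BH-6: h = 488.76 m (water level in the piezometer is the total head).
Head difference: h(BH-2) − h(BH-6) = 481.09 − 488.76 = -7.67 m.
Hydraulic gradient: i = |Δh| / L = 7.67 / 877 = 0.00875.
Flow is from higher to lower head: from BH-6 toward BH-2, i.e. toward the east.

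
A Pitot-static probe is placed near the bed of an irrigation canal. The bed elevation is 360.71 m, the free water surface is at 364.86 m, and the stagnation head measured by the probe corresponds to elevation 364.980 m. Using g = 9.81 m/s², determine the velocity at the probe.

Near the bed, under hydrostatic conditions, the piezometric head (z + ψ) equals the free-surface elevation, 364.86 m.
Velocity head = total − piezometric = 364.980 − 364.86 = 0.120 m.
v = √(2g·h_v) = √(2 × 9.81 × 0.120) = 1.53 m/s.

v ≈ 1.53 m/s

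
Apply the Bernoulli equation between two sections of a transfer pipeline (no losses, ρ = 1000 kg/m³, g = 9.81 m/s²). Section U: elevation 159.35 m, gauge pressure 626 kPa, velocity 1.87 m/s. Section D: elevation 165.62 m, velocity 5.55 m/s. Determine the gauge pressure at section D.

P₂ ≈ 551 kPa

Pressure head at U: ψ₁ = P₁/(ρg) = 626×1000 / (1000 × 9.81) = 63.81 m.
Velocity heads: v₁²/2g = 1.87²/19.62 = 0.178 m; v₂²/2g = 5.55²/19.62 = 1.570 m.
Total head H = z₁ + ψ₁ + v₁²/2g = 159.35 + 63.81 + 0.178 = 223.34 m.
ψ₂ = H − z₂ − v₂²/2g = 223.34 − 165.62 − 1.570 = 56.15 m.
P₂ = ρgψ₂ = 1000 × 9.81 × 56.15 ≈ 551 kPa.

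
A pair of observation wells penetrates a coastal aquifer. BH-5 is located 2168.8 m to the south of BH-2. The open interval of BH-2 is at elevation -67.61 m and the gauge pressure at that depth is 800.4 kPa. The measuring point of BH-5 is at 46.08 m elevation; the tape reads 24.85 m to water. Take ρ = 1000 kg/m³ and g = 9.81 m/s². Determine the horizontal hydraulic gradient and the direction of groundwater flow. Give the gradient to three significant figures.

i ≈ 0.00334; groundwater flows toward the north

Pressure head at BH-2: ψ = P/(ρg) = 800.4×1000 / (1000 × 9.81) = 81.59 m.
Total head at BH-2: h = z + ψ = -67.61 + 81.59 = 13.98 m.
Total head at BH-5: h = 46.08 − 24.85 = 21.23 m.
Head difference: h(BH-2) − h(BH-5) = 13.98 − 21.23 = -7.25 m.
Hydraulic gradient: i = |Δh| / L = 7.25 / 2168.8 = 0.00334.
Flow is from higher to lower head: from BH-5 toward BH-2, i.e. toward the north.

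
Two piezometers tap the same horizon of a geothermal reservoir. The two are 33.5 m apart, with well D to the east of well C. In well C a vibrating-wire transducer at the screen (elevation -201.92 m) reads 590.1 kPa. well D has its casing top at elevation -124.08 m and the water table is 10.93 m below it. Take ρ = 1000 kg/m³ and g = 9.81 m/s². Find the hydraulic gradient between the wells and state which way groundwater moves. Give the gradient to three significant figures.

i ≈ 0.202; groundwater flows toward the west

Pressure head at well C: ψ = P/(ρg) = 590.1×1000 / (1000 × 9.81) = 60.15 m.
Total head at well C: h = z + ψ = -201.92 + 60.15 = -141.77 m.
Total head at well D: h = -124.08 − 10.93 = -135.01 m.
Head difference: h(well C) − h(well D) = -141.77 − (-135.01) = -6.76 m.
Hydraulic gradient: i = |Δh| / L = 6.76 / 33.5 = 0.202.
Flow is from higher to lower head: from well D toward well C, i.e. toward the west.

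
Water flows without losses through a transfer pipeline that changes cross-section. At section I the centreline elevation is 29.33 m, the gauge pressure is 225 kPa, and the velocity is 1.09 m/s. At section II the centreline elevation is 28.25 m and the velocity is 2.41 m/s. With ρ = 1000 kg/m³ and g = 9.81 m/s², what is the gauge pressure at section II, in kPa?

Pressure head at I: ψ₁ = P₁/(ρg) = 225×1000 / (1000 × 9.81) = 22.94 m.
Velocity heads: v₁²/2g = 1.09²/19.62 = 0.061 m; v₂²/2g = 2.41²/19.62 = 0.296 m.
Total head H = z₁ + ψ₁ + v₁²/2g = 29.33 + 22.94 + 0.061 = 52.33 m.
ψ₂ = H − z₂ − v₂²/2g = 52.33 − 28.25 − 0.296 = 23.78 m.
P₂ = ρgψ₂ = 1000 × 9.81 × 23.78 ≈ 233 kPa.

P₂ ≈ 233 kPa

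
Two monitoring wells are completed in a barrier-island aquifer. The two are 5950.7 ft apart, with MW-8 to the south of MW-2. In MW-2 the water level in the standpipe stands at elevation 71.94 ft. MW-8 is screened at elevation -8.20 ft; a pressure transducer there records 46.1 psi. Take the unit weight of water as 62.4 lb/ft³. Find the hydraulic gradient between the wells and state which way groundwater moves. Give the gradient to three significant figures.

i ≈ 0.00441; groundwater flows toward the north

Total head at MW-2: h = 71.94 ft (water level in the piezometer is the total head).
Pressure head at MW-8: ψ = 144·P/γ = 144 × 46.1 / 62.4 = 106.38 ft.
Total head at MW-8: h = z + ψ = -8.20 + 106.38 = 98.18 ft.
Head difference: h(MW-2) − h(MW-8) = 71.94 − 98.18 = -26.24 ft.
Hydraulic gradient: i = |Δh| / L = 26.24 / 5950.7 = 0.00441.
Flow is from higher to lower head: from MW-8 toward MW-2, i.e. toward the north.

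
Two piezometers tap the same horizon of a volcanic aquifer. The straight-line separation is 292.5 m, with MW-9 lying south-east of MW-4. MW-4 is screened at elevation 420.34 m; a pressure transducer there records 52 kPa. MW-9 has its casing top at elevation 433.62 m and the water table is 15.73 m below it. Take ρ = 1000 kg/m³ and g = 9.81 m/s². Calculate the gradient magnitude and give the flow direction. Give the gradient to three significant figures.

i ≈ 0.0265; groundwater flows toward the south-east

Pressure head at MW-4: ψ = P/(ρg) = 52×1000 / (1000 × 9.81) = 5.30 m.
Total head at MW-4: h = z + ψ = 420.34 + 5.30 = 425.64 m.
Total head at MW-9: h = 433.62 − 15.73 = 417.89 m.
Head difference: h(MW-4) − h(MW-9) = 425.64 − 417.89 = 7.75 m.
Hydraulic gradient: i = |Δh| / L = 7.75 / 292.5 = 0.0265.
Flow is from higher to lower head: from MW-4 toward MW-9, i.e. toward the south-east.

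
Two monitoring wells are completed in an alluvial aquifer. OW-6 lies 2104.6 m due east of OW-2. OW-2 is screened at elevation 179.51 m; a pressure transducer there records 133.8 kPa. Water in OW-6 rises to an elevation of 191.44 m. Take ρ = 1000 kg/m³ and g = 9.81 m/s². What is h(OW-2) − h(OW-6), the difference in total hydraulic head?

Pressure head at OW-2: ψ = P/(ρg) = 133.8×1000 / (1000 × 9.81) = 13.64 m.
Total head at OW-2: h = z + ψ = 179.51 + 13.64 = 193.15 m.
Total head at OW-6: h = 191.44 m (water level in the piezometer is the total head).
Head difference: h(OW-2) − h(OW-6) = 193.15 − 191.44 = 1.71 m.

Δh ≈ 1.71 m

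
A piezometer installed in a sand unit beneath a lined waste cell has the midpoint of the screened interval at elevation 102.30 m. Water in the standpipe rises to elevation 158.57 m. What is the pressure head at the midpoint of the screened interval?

Total head h = 158.57 m (the water-surface elevation in the piezometer).
Pressure head ψ = h − z = 158.57 − 102.30 = 56.27 m.

ψ ≈ 56.27 m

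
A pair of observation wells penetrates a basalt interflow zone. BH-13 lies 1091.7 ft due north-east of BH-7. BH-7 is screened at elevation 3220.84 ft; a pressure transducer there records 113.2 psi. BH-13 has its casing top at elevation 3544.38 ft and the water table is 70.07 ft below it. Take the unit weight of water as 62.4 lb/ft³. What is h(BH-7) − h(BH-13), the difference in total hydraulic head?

Pressure head at BH-7: ψ = 144·P/γ = 144 × 113.2 / 62.4 = 261.23 ft.
Total head at BH-7: h = z + ψ = 3220.84 + 261.23 = 3482.07 ft.
Total head at BH-13: h = 3544.38 − 70.07 = 3474.31 ft.
Head difference: h(BH-7) − h(BH-13) = 3482.07 − 3474.31 = 7.76 ft.

Δh ≈ 7.76 ft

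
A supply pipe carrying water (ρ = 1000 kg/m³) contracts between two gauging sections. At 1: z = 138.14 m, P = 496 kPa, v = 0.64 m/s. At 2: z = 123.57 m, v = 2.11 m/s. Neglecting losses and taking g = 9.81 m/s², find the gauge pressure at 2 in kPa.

P₂ ≈ 637 kPa

Pressure head at 1: ψ₁ = P₁/(ρg) = 496×1000 / (1000 × 9.81) = 50.56 m.
Velocity heads: v₁²/2g = 0.64²/19.62 = 0.021 m; v₂²/2g = 2.11²/19.62 = 0.227 m.
Total head H = z₁ + ψ₁ + v₁²/2g = 138.14 + 50.56 + 0.021 = 188.72 m.
ψ₂ = H − z₂ − v₂²/2g = 188.72 − 123.57 − 0.227 = 64.92 m.
P₂ = ρgψ₂ = 1000 × 9.81 × 64.92 ≈ 637 kPa.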